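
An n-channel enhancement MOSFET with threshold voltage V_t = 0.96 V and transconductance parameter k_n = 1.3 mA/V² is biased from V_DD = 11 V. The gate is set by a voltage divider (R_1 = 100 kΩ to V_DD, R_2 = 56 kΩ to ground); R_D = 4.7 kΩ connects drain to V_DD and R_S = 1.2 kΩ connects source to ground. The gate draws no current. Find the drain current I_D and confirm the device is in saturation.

V_G = V_DD·R_2/(R_1+R_2) = 11×56/156 = 3.95 V.
Assume saturation: I_D = (k_n/2)(V_GS − V_t)² with V_GS = V_G − I_D·R_S = 3.95 − 1.2·I_D.
Substituting gives 0.936·I_D² − 5.66·I_D + 5.81 = 0, with roots I_D = 1.31 or 4.74 mA.
The root I_D = 4.74 mA gives V_GS = -1.74 V ≤ V_t, so take I_D = 1.31 mA.
Then V_GS = 2.38 V and V_DS = V_DD − I_D(R_D+R_S) = 11 − 1.31×5.9 = 3.28 V.
Saturation requires V_DS ≥ V_GS − V_t = 1.42 V; 3.28 ≥ 1.42 ✓.

I_D ≈ 1.3 mA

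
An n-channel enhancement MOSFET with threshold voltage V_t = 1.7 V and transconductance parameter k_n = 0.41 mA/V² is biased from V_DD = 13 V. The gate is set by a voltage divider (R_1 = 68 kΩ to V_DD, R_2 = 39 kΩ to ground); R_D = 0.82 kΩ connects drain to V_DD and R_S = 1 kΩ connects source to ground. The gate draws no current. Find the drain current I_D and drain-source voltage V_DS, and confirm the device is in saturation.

V_G = V_DD·R_2/(R_1+R_2) = 13×39/107 = 4.74 V.
Assume saturation: I_D = (k_n/2)(V_GS − V_t)² with V_GS = V_G − I_D·R_S = 4.74 − 1·I_D.
Substituting gives 0.205·I_D² − 2.25·I_D + 1.89 = 0, with roots I_D = 0.92 or 10 mA.
The root I_D = 10 mA gives V_GS = -5.3 V ≤ V_t, so take I_D = 0.92 mA.
Then V_GS = 3.82 V and V_DS = V_DD − I_D(R_D+R_S) = 13 − 0.92×1.82 = 11.3 V.
Saturation requires V_DS ≥ V_GS − V_t = 2.12 V; 11.3 ≥ 2.12 ✓.

I_D ≈ 0.92 mA, V_DS ≈ 11 V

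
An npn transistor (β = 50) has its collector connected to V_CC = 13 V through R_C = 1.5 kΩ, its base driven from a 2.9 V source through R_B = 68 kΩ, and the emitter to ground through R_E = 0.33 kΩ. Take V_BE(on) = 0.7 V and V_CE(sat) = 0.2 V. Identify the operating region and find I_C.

active; I_C ≈ 1.3 mA

Assume active. Base-emitter loop: I_B = (V_BB − V_BE)/(R_B + (β+1)R_E) = (2.9 − 0.7)/(68 + 51×0.33) = 0.0259 mA.
I_C = β·I_B = 50×0.0259 = 1.3 mA.
V_CE = V_CC − I_C·R_C − I_E·R_E = 13 − 1.3×1.5 − 1.32×0.33 = 10.6 V > V_CE(sat), so the active-region assumption holds.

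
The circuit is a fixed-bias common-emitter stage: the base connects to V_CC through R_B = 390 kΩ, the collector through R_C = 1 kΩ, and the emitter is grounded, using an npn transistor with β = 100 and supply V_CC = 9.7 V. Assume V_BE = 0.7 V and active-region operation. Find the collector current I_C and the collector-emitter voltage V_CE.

I_C ≈ 2.3 mA, V_CE ≈ 7.4 V

Base loop: V_CC = I_B·R_B + V_BE, so I_B = (9.7 − 0.7)/390 kΩ = 0.0231 mA.
In the active region I_C = β·I_B = 100 × 0.0231 = 2.31 mA.
Collector loop: V_CE = V_CC − I_C·R_C = 9.7 − 2.31×1 = 7.39 V.
Since V_CE = 7.39 V > V_CE(sat) ≈ 0.2 V, the transistor is in the active region as assumed.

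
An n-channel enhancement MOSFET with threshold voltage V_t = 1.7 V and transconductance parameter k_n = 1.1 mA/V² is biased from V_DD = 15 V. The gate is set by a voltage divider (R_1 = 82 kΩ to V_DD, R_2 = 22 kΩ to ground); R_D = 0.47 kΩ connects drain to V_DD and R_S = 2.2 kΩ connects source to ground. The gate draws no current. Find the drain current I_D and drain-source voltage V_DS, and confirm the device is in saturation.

I_D ≈ 0.32 mA, V_DS ≈ 14 V

V_G = V_DD·R_2/(R_1+R_2) = 15×22/104 = 3.17 V.
Assume saturation: I_D = (k_n/2)(V_GS − V_t)² with V_GS = V_G − I_D·R_S = 3.17 − 2.2·I_D.
Substituting gives 2.66·I_D² − 4.56·I_D + 1.19 = 0, with roots I_D = 0.322 or 1.39 mA.
The root I_D = 1.39 mA gives V_GS = 0.109 V ≤ V_t, so take I_D = 0.322 mA.
Then V_GS = 2.46 V and V_DS = V_DD − I_D(R_D+R_S) = 15 − 0.322×2.67 = 14.1 V.
Saturation requires V_DS ≥ V_GS − V_t = 0.765 V; 14.1 ≥ 0.765 ✓.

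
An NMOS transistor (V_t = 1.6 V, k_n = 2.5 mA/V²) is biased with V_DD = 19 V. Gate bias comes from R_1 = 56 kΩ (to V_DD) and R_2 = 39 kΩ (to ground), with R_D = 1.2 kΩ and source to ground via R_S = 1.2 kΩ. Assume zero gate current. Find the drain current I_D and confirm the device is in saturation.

V_G = V_DD·R_2/(R_1+R_2) = 19×39/95 = 7.8 V.
Assume saturation: I_D = (k_n/2)(V_GS − V_t)² with V_GS = V_G − I_D·R_S = 7.8 − 1.2·I_D.
Substituting gives 1.8·I_D² − 19.6·I_D + 48 = 0, with roots I_D = 3.73 or 7.16 mA.
The root I_D = 7.16 mA gives V_GS = -0.794 V ≤ V_t, so take I_D = 3.73 mA.
Then V_GS = 3.33 V and V_DS = V_DD − I_D(R_D+R_S) = 19 − 3.73×2.4 = 10.1 V.
Saturation requires V_DS ≥ V_GS − V_t = 1.73 V; 10.1 ≥ 1.73 ✓.

I_D ≈ 3.7 mA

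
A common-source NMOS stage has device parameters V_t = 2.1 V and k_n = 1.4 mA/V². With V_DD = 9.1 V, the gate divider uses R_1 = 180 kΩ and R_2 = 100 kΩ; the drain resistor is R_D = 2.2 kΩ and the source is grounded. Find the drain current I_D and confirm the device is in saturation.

I_D ≈ 0.93 mA

V_G = V_DD·R_2/(R_1+R_2) = 9.1×100/280 = 3.25 V. With the source grounded, V_GS = V_G = 3.25 V.
Assume saturation: I_D = (k_n/2)(V_GS − V_t)² = (1.4/2)×(3.25 − 2.1)² = 0.7×1.15² = 0.926 mA.
V_DS = V_DD − I_D·R_D = 9.1 − 0.926×2.2 = 7.06 V.
Saturation requires V_DS ≥ V_GS − V_t = 1.15 V; 7.06 ≥ 1.15 ✓.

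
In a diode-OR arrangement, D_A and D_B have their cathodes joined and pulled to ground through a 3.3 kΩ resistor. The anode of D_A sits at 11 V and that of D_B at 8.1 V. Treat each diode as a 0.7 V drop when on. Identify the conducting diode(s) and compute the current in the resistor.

Only D_A conducts; I_R ≈ 3.1 mA

Assume both conduct. Then node N would need to be at both 11−0.7 = 10.3 V and 8.1−0.7 = 7.4 V, which is impossible.
Assume only D_A conducts: V_N = 11 − 0.7 = 10.3 V, so I_R = 10.3/3.3 = 3.12 mA.
Check D_B: its anode-to-cathode voltage is 8.1 − 10.3 = -2.2 V < 0.7 V, so it is off. The assumption is consistent.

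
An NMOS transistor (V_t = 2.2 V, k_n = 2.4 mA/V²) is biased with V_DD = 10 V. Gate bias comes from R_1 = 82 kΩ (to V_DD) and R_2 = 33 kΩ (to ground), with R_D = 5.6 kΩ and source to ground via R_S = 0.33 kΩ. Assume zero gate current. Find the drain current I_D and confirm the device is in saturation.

V_G = V_DD·R_2/(R_1+R_2) = 10×33/115 = 2.87 V.
Assume saturation: I_D = (k_n/2)(V_GS − V_t)² with V_GS = V_G − I_D·R_S = 2.87 − 0.33·I_D.
Substituting gives 0.131·I_D² − 1.53·I_D + 0.538 = 0, with roots I_D = 0.363 or 11.3 mA.
The root I_D = 11.3 mA gives V_GS = -0.875 V ≤ V_t, so take I_D = 0.363 mA.
Then V_GS = 2.75 V and V_DS = V_DD − I_D(R_D+R_S) = 10 − 0.363×5.93 = 7.85 V.
Saturation requires V_DS ≥ V_GS − V_t = 0.55 V; 7.85 ≥ 0.55 ✓.

I_D ≈ 0.36 mA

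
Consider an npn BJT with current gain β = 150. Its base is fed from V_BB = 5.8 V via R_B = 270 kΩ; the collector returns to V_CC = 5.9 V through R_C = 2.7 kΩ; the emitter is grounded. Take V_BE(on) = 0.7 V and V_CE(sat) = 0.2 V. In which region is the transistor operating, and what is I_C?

Assume active: I_B = (5.8 − 0.7)/270 = 0.0189 mA, giving I_C = β·I_B = 2.83 mA.
But then V_CE = 5.9 − 2.83×2.7 = -1.75 V < V_CE(sat) = 0.2 V — impossible in the active region.
So the transistor is saturated. With V_CE = 0.2 V, I_C = (V_CC − 0.2)/R_C = 5.7/2.7 = 2.11 mA.
Check: β·I_B = 2.83 mA > I_C = 2.11 mA, confirming saturation.

saturation; I_C ≈ 2.1 mA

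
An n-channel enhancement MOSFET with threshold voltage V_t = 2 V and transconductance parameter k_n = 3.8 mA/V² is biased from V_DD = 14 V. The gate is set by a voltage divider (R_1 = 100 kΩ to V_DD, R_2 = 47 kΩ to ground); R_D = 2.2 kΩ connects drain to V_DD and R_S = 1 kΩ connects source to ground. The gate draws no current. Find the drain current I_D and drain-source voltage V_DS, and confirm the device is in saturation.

V_G = V_DD·R_2/(R_1+R_2) = 14×47/147 = 4.48 V.
Assume saturation: I_D = (k_n/2)(V_GS − V_t)² with V_GS = V_G − I_D·R_S = 4.48 − 1·I_D.
Substituting gives 1.9·I_D² − 10.4·I_D + 11.6 = 0, with roots I_D = 1.57 or 3.91 mA.
The root I_D = 3.91 mA gives V_GS = 0.565 V ≤ V_t, so take I_D = 1.57 mA.
Then V_GS = 2.91 V and V_DS = V_DD − I_D(R_D+R_S) = 14 − 1.57×3.2 = 8.98 V.
Saturation requires V_DS ≥ V_GS − V_t = 0.908 V; 8.98 ≥ 0.908 ✓.

I_D ≈ 1.6 mA, V_DS ≈ 9 V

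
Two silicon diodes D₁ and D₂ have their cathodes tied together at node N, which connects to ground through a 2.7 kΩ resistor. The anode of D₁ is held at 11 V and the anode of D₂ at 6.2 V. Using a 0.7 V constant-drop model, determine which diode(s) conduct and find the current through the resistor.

Assume both conduct. Then node N would need to be at both 11−0.7 = 10.3 V and 6.2−0.7 = 5.5 V, which is impossible.
Assume only D₁ conducts: V_N = 11 − 0.7 = 10.3 V, so I_R = 10.3/2.7 = 3.81 mA.
Check D₂: its anode-to-cathode voltage is 6.2 − 10.3 = -4.1 V < 0.7 V, so it is off. The assumption is consistent.

Only D₁ conducts; I_R ≈ 3.8 mA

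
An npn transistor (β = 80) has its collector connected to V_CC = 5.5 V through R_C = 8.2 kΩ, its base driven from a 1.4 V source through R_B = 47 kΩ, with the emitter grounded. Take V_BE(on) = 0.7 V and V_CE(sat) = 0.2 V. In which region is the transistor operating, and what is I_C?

Assume active: I_B = (1.4 − 0.7)/47 = 0.0149 mA, giving I_C = β·I_B = 1.19 mA.
But then V_CE = 5.5 − 1.19×8.2 = -4.27 V < V_CE(sat) = 0.2 V — impossible in the active region.
So the transistor is saturated. With V_CE = 0.2 V, I_C = (V_CC − 0.2)/R_C = 5.3/8.2 = 0.646 mA.
Check: β·I_B = 1.19 mA > I_C = 0.646 mA, confirming saturation.

saturation; I_C ≈ 0.65 mA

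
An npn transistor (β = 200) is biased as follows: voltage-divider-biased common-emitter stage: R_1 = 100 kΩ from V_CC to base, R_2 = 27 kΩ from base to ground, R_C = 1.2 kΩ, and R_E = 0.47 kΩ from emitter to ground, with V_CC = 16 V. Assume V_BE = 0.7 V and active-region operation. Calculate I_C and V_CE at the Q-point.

I_C ≈ 4.7 mA, V_CE ≈ 8.2 V

Thevenize the base divider: V_Th = V_CC·R_2/(R_1+R_2) = 16×27/127 = 3.4 V, R_Th = R_1‖R_2 = 21.3 kΩ.
Base-emitter loop: V_Th = I_B·R_Th + V_BE + (β+1)I_B·R_E, so I_B = (3.4 − 0.7) / (21.3 + 201×0.47) = 0.0233 mA.
I_C = β·I_B = 200×0.0233 = 4.67 mA, and I_E = (β+1)I_B = 4.69 mA.
V_CE = V_CC − I_C·R_C − I_E·R_E = 16 − 4.67×1.2 − 4.69×0.47 = 8.19 V.
V_CE = 8.19 V > 0.2 V confirms active-region operation.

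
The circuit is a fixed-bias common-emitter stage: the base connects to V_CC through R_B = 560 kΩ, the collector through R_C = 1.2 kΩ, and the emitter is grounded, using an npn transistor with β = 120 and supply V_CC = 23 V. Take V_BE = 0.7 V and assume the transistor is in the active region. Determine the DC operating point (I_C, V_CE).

Base loop: V_CC = I_B·R_B + V_BE, so I_B = (23 − 0.7)/560 kΩ = 0.0398 mA.
In the active region I_C = β·I_B = 120 × 0.0398 = 4.78 mA.
Collector loop: V_CE = V_CC − I_C·R_C = 23 − 4.78×1.2 = 17.3 V.
Since V_CE = 17.3 V > V_CE(sat) ≈ 0.2 V, the transistor is in the active region as assumed.

I_C ≈ 4.8 mA, V_CE ≈ 17 V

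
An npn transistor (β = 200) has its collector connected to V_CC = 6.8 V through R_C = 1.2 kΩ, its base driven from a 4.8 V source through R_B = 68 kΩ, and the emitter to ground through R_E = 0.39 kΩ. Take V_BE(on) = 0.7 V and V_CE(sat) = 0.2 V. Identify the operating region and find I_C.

saturation; I_C ≈ 4.1 mA

Assume active: I_B = (4.8 − 0.7)/(68 + 201×0.39) = 0.028 mA, I_C = β·I_B = 5.6 mA.
Then V_CE = 6.8 − 5.6×1.2 − 5.63×0.39 = -2.12 V < 0.2 V — the active assumption fails.
Re-solve with V_CE = 0.2 V. KCL at the emitter: V_E/R_E = (V_BB−0.7−V_E)/R_B + (V_CC−0.2−V_E)/R_C, giving V_E = 1.63 V.
I_C = (V_CC − 0.2 − V_E)/R_C = (6.6 − 1.63)/1.2 = 4.14 mA.
Check: I_B = (4.1 − 1.63)/68 = 0.0363 mA, and β·I_B = 7.27 mA > I_C, confirming saturation.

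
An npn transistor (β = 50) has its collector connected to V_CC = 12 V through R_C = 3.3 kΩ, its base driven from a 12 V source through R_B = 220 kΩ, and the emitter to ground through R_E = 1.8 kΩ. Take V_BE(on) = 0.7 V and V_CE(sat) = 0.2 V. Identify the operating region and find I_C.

Assume active. Base-emitter loop: I_B = (V_BB − V_BE)/(R_B + (β+1)R_E) = (12 − 0.7)/(220 + 51×1.8) = 0.0362 mA.
I_C = β·I_B = 50×0.0362 = 1.81 mA.
V_CE = V_CC − I_C·R_C − I_E·R_E = 12 − 1.81×3.3 − 1.85×1.8 = 2.69 V > V_CE(sat), so the active-region assumption holds.

active; I_C ≈ 1.8 mA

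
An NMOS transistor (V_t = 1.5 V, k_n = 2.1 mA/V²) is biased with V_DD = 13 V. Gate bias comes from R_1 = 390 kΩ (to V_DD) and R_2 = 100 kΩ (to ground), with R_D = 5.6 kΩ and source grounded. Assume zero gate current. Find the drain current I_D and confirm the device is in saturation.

I_D ≈ 1.4 mA

V_G = V_DD·R_2/(R_1+R_2) = 13×100/490 = 2.65 V. With the source grounded, V_GS = V_G = 2.65 V.
Assume saturation: I_D = (k_n/2)(V_GS − V_t)² = (2.1/2)×(2.65 − 1.5)² = 1.05×1.15² = 1.4 mA.
V_DS = V_DD − I_D·R_D = 13 − 1.4×5.6 = 5.18 V.
Saturation requires V_DS ≥ V_GS − V_t = 1.15 V; 5.18 ≥ 1.15 ✓.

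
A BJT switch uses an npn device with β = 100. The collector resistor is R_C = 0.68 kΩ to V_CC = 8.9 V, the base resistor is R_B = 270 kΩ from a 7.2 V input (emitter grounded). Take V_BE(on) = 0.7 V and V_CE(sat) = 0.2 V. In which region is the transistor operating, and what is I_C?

Assume active. Base-emitter loop: I_B = (V_BB − V_BE)/R_B = (7.2 − 0.7)/270 = 0.0241 mA.
I_C = β·I_B = 100×0.0241 = 2.41 mA.
V_CE = V_CC − I_C·R_C = 8.9 − 2.41×0.68 = 7.26 V > V_CE(sat), so the active-region assumption holds.

active; I_C ≈ 2.4 mA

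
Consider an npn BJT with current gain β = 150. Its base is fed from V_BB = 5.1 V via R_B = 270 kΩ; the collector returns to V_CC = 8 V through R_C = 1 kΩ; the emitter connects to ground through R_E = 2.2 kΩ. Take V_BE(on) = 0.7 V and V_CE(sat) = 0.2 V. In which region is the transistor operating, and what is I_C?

active; I_C ≈ 1.1 mA

Assume active. Base-emitter loop: I_B = (V_BB − V_BE)/(R_B + (β+1)R_E) = (5.1 − 0.7)/(270 + 151×2.2) = 0.00731 mA.
I_C = β·I_B = 150×0.00731 = 1.1 mA.
V_CE = V_CC − I_C·R_C − I_E·R_E = 8 − 1.1×1 − 1.1×2.2 = 4.48 V > V_CE(sat), so the active-region assumption holds.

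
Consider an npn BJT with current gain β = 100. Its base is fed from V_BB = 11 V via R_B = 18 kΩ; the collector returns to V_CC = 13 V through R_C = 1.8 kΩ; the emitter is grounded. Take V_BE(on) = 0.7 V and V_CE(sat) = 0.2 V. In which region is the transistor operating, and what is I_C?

Assume active: I_B = (11 − 0.7)/18 = 0.572 mA, giving I_C = β·I_B = 57.2 mA.
But then V_CE = 13 − 57.2×1.8 = -90 V < V_CE(sat) = 0.2 V — impossible in the active region.
So the transistor is saturated. With V_CE = 0.2 V, I_C = (V_CC − 0.2)/R_C = 12.8/1.8 = 7.11 mA.
Check: β·I_B = 57.2 mA > I_C = 7.11 mA, confirming saturation.

saturation; I_C ≈ 7.1 mA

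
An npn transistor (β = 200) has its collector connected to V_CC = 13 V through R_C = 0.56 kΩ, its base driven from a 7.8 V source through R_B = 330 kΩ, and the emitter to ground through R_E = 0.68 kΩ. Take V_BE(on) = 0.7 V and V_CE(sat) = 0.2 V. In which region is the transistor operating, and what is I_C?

Assume active. Base-emitter loop: I_B = (V_BB − V_BE)/(R_B + (β+1)R_E) = (7.8 − 0.7)/(330 + 201×0.68) = 0.0152 mA.
I_C = β·I_B = 200×0.0152 = 3.04 mA.
V_CE = V_CC − I_C·R_C − I_E·R_E = 13 − 3.04×0.56 − 3.06×0.68 = 9.22 V > V_CE(sat), so the active-region assumption holds.

active; I_C ≈ 3 mA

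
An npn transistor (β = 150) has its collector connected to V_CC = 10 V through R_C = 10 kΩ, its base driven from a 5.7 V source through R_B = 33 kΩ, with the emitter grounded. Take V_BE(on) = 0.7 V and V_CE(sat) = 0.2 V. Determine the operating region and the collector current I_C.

saturation; I_C ≈ 0.98 mA

Assume active: I_B = (5.7 − 0.7)/33 = 0.152 mA, giving I_C = β·I_B = 22.7 mA.
But then V_CE = 10 − 22.7×10 = -217 V < V_CE(sat) = 0.2 V — impossible in the active region.
So the transistor is saturated. With V_CE = 0.2 V, I_C = (V_CC − 0.2)/R_C = 9.8/10 = 0.98 mA.
Check: β·I_B = 22.7 mA > I_C = 0.98 mA, confirming saturation.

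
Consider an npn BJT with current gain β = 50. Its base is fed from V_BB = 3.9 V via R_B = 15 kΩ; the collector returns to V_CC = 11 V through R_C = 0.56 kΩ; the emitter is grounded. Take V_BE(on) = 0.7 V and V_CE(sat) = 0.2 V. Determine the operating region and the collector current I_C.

Assume active. Base-emitter loop: I_B = (V_BB − V_BE)/R_B = (3.9 − 0.7)/15 = 0.213 mA.
I_C = β·I_B = 50×0.213 = 10.7 mA.
V_CE = V_CC − I_C·R_C = 11 − 10.7×0.56 = 5.03 V > V_CE(sat), so the active-region assumption holds.

active; I_C ≈ 11 mA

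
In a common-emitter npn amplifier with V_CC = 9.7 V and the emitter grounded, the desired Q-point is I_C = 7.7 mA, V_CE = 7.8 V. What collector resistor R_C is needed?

Collector loop: V_CC = I_C·R_C + V_CE.
R_C = (V_CC − V_CE)/I_C = (9.7 − 7.8)/7.7 = 0.247 kΩ.

R_C ≈ 0.25 kΩ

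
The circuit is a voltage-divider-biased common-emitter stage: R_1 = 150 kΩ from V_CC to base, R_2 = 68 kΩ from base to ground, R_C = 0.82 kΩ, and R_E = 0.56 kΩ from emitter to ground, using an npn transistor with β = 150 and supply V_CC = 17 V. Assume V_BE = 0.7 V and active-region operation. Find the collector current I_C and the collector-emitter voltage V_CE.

Thevenize the base divider: V_Th = V_CC·R_2/(R_1+R_2) = 17×68/218 = 5.3 V, R_Th = R_1‖R_2 = 46.8 kΩ.
Base-emitter loop: V_Th = I_B·R_Th + V_BE + (β+1)I_B·R_E, so I_B = (5.3 − 0.7) / (46.8 + 151×0.56) = 0.035 mA.
I_C = β·I_B = 150×0.035 = 5.26 mA, and I_E = (β+1)I_B = 5.29 mA.
V_CE = V_CC − I_C·R_C − I_E·R_E = 17 − 5.26×0.82 − 5.29×0.56 = 9.73 V.
V_CE = 9.73 V > 0.2 V confirms active-region operation.

I_C ≈ 5.3 mA, V_CE ≈ 9.7 V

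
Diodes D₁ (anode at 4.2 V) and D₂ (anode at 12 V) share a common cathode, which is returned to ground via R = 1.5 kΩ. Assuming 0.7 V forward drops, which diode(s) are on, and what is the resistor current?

Only D₂ conducts; I_R ≈ 7.5 mA

Assume both conduct. Then node N would need to be at both 4.2−0.7 = 3.5 V and 12−0.7 = 11.3 V, which is impossible.
Assume only D₂ conducts: V_N = 12 − 0.7 = 11.3 V, so I_R = 11.3/1.5 = 7.53 mA.
Check D₁: its anode-to-cathode voltage is 4.2 − 11.3 = -7.1 V < 0.7 V, so it is off. The assumption is consistent.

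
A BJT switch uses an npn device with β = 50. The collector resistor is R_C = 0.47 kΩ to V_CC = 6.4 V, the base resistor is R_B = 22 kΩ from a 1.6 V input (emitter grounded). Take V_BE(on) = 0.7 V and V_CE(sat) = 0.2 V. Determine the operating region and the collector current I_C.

Assume active. Base-emitter loop: I_B = (V_BB − V_BE)/R_B = (1.6 − 0.7)/22 = 0.0409 mA.
I_C = β·I_B = 50×0.0409 = 2.05 mA.
V_CE = V_CC − I_C·R_C = 6.4 − 2.05×0.47 = 5.44 V > V_CE(sat), so the active-region assumption holds.

active; I_C ≈ 2 mA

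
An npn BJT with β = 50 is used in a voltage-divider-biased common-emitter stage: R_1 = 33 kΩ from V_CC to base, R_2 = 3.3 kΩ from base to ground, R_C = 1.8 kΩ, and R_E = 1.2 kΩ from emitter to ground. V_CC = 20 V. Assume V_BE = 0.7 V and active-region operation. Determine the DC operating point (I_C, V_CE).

I_C ≈ 0.87 mA, V_CE ≈ 17 V

Thevenize the base divider: V_Th = V_CC·R_2/(R_1+R_2) = 20×3.3/36.3 = 1.82 V, R_Th = R_1‖R_2 = 3 kΩ.
Base-emitter loop: V_Th = I_B·R_Th + V_BE + (β+1)I_B·R_E, so I_B = (1.82 − 0.7) / (3 + 51×1.2) = 0.0174 mA.
I_C = β·I_B = 50×0.0174 = 0.871 mA, and I_E = (β+1)I_B = 0.888 mA.
V_CE = V_CC − I_C·R_C − I_E·R_E = 20 − 0.871×1.8 − 0.888×1.2 = 17.4 V.
V_CE = 17.4 V > 0.2 V confirms active-region operation.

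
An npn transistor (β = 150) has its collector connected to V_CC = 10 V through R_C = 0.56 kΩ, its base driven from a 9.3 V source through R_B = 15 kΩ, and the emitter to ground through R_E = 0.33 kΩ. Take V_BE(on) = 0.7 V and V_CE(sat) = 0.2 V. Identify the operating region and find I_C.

Assume active: I_B = (9.3 − 0.7)/(15 + 151×0.33) = 0.133 mA, I_C = β·I_B = 19.9 mA.
Then V_CE = 10 − 19.9×0.56 − 20×0.33 = -7.75 V < 0.2 V — the active assumption fails.
Re-solve with V_CE = 0.2 V. KCL at the emitter: V_E/R_E = (V_BB−0.7−V_E)/R_B + (V_CC−0.2−V_E)/R_C, giving V_E = 3.7 V.
I_C = (V_CC − 0.2 − V_E)/R_C = (9.8 − 3.7)/0.56 = 10.9 mA.
Check: I_B = (8.6 − 3.7)/15 = 0.327 mA, and β·I_B = 49 mA > I_C, confirming saturation.

saturation; I_C ≈ 11 mA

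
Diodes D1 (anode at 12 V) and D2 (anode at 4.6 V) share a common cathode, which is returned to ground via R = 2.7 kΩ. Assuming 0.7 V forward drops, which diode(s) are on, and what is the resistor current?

Assume both conduct. Then node N would need to be at both 12−0.7 = 11.3 V and 4.6−0.7 = 3.9 V, which is impossible.
Assume only D1 conducts: V_N = 12 − 0.7 = 11.3 V, so I_R = 11.3/2.7 = 4.19 mA.
Check D2: its anode-to-cathode voltage is 4.6 − 11.3 = -6.7 V < 0.7 V, so it is off. The assumption is consistent.

Only D1 conducts; I_R ≈ 4.2 mA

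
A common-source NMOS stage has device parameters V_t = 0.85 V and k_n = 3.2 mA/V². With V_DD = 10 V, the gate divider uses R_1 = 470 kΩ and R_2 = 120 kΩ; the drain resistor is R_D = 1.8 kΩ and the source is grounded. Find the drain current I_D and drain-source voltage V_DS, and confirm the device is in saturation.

I_D ≈ 2.2 mA, V_DS ≈ 6 V

V_G = V_DD·R_2/(R_1+R_2) = 10×120/590 = 2.03 V. With the source grounded, V_GS = V_G = 2.03 V.
Assume saturation: I_D = (k_n/2)(V_GS − V_t)² = (3.2/2)×(2.03 − 0.85)² = 1.6×1.18² = 2.24 mA.
V_DS = V_DD − I_D·R_D = 10 − 2.24×1.8 = 5.96 V.
Saturation requires V_DS ≥ V_GS − V_t = 1.18 V; 5.96 ≥ 1.18 ✓.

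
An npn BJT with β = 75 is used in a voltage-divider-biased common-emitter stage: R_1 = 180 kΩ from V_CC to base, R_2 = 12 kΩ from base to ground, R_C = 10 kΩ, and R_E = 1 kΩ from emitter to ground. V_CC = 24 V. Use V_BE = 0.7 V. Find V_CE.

V_CE ≈ 16 V

Thevenize the base divider: V_Th = V_CC·R_2/(R_1+R_2) = 24×12/192 = 1.5 V, R_Th = R_1‖R_2 = 11.2 kΩ.
Base-emitter loop: V_Th = I_B·R_Th + V_BE + (β+1)I_B·R_E, so I_B = (1.5 − 0.7) / (11.2 + 76×1) = 0.00917 mA.
I_C = β·I_B = 75×0.00917 = 0.688 mA, and I_E = (β+1)I_B = 0.697 mA.
V_CE = V_CC − I_C·R_C − I_E·R_E = 24 − 0.688×10 − 0.697×1 = 16.4 V.
V_CE = 16.4 V > 0.2 V confirms active-region operation.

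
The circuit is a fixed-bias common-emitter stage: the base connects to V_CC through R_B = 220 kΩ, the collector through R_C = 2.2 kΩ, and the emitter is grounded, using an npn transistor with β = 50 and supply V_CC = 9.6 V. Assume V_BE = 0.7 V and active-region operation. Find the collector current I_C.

Base loop: V_CC = I_B·R_B + V_BE, so I_B = (9.6 − 0.7)/220 kΩ = 0.0405 mA.
In the active region I_C = β·I_B = 50 × 0.0405 = 2.02 mA.
Collector loop: V_CE = V_CC − I_C·R_C = 9.6 − 2.02×2.2 = 5.15 V.
Since V_CE = 5.15 V > V_CE(sat) ≈ 0.2 V, the transistor is in the active region as assumed.

I_C ≈ 2 mA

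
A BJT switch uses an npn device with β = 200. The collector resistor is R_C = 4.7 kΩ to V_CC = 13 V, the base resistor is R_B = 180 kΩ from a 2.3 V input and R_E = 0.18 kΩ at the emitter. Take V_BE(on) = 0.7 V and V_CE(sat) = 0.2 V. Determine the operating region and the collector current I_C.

Assume active. Base-emitter loop: I_B = (V_BB − V_BE)/(R_B + (β+1)R_E) = (2.3 − 0.7)/(180 + 201×0.18) = 0.0074 mA.
I_C = β·I_B = 200×0.0074 = 1.48 mA.
V_CE = V_CC − I_C·R_C − I_E·R_E = 13 − 1.48×4.7 − 1.49×0.18 = 5.78 V > V_CE(sat), so the active-region assumption holds.

active; I_C ≈ 1.5 mA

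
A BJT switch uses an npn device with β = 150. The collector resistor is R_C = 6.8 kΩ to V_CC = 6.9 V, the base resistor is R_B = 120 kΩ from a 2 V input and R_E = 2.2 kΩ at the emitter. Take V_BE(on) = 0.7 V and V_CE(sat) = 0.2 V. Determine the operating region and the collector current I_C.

Assume active. Base-emitter loop: I_B = (V_BB − V_BE)/(R_B + (β+1)R_E) = (2 − 0.7)/(120 + 151×2.2) = 0.00287 mA.
I_C = β·I_B = 150×0.00287 = 0.431 mA.
V_CE = V_CC − I_C·R_C − I_E·R_E = 6.9 − 0.431×6.8 − 0.434×2.2 = 3.01 V > V_CE(sat), so the active-region assumption holds.

active; I_C ≈ 0.43 mA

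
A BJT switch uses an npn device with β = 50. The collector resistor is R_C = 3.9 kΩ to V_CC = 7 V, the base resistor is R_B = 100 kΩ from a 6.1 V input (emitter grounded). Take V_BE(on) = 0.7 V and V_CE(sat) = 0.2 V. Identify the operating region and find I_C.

saturation; I_C ≈ 1.7 mA

Assume active: I_B = (6.1 − 0.7)/100 = 0.054 mA, giving I_C = β·I_B = 2.7 mA.
But then V_CE = 7 − 2.7×3.9 = -3.53 V < V_CE(sat) = 0.2 V — impossible in the active region.
So the transistor is saturated. With V_CE = 0.2 V, I_C = (V_CC − 0.2)/R_C = 6.8/3.9 = 1.74 mA.
Check: β·I_B = 2.7 mA > I_C = 1.74 mA, confirming saturation.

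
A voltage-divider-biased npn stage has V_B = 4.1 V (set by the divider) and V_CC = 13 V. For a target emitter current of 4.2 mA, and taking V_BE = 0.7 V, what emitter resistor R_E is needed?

R_E ≈ 0.81 kΩ

V_E = V_B − V_BE = 4.1 − 0.7 = 3.4 V.
R_E = V_E / I_E = 3.4 / 4.2 = 0.81 kΩ.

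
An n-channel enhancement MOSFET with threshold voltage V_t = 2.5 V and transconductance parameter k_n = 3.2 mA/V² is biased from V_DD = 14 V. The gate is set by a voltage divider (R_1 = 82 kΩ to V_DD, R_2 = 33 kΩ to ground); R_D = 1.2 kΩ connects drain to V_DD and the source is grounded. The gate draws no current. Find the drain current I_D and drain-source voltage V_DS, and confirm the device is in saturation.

V_G = V_DD·R_2/(R_1+R_2) = 14×33/115 = 4.02 V. With the source grounded, V_GS = V_G = 4.02 V.
Assume saturation: I_D = (k_n/2)(V_GS − V_t)² = (3.2/2)×(4.02 − 2.5)² = 1.6×1.52² = 3.68 mA.
V_DS = V_DD − I_D·R_D = 14 − 3.68×1.2 = 9.58 V.
Saturation requires V_DS ≥ V_GS − V_t = 1.52 V; 9.58 ≥ 1.52 ✓.

I_D ≈ 3.7 mA, V_DS ≈ 9.6 V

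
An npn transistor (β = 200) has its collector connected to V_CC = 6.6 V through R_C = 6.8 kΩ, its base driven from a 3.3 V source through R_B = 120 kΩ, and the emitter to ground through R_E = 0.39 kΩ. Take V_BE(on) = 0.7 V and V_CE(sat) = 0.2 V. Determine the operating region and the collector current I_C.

saturation; I_C ≈ 0.89 mA

Assume active: I_B = (3.3 − 0.7)/(120 + 201×0.39) = 0.0131 mA, I_C = β·I_B = 2.62 mA.
Then V_CE = 6.6 − 2.62×6.8 − 2.63×0.39 = -12.3 V < 0.2 V — the active assumption fails.
Re-solve with V_CE = 0.2 V. KCL at the emitter: V_E/R_E = (V_BB−0.7−V_E)/R_B + (V_CC−0.2−V_E)/R_C, giving V_E = 0.354 V.
I_C = (V_CC − 0.2 − V_E)/R_C = (6.4 − 0.354)/6.8 = 0.889 mA.
Check: I_B = (2.6 − 0.354)/120 = 0.0187 mA, and β·I_B = 3.74 mA > I_C, confirming saturation.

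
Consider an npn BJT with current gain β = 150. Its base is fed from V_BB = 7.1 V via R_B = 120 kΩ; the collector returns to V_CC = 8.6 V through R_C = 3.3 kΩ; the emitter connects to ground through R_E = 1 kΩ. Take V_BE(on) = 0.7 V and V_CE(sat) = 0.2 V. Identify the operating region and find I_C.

saturation; I_C ≈ 1.9 mA

Assume active: I_B = (7.1 − 0.7)/(120 + 151×1) = 0.0236 mA, I_C = β·I_B = 3.54 mA.
Then V_CE = 8.6 − 3.54×3.3 − 3.57×1 = -6.66 V < 0.2 V — the active assumption fails.
Re-solve with V_CE = 0.2 V. KCL at the emitter: V_E/R_E = (V_BB−0.7−V_E)/R_B + (V_CC−0.2−V_E)/R_C, giving V_E = 1.98 V.
I_C = (V_CC − 0.2 − V_E)/R_C = (8.4 − 1.98)/3.3 = 1.94 mA.
Check: I_B = (6.4 − 1.98)/120 = 0.0368 mA, and β·I_B = 5.52 mA > I_C, confirming saturation.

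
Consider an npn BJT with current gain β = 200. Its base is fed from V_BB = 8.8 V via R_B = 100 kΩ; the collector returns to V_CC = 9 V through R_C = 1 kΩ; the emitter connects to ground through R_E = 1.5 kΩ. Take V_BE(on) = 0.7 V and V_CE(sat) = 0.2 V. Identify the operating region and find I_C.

Assume active: I_B = (8.8 − 0.7)/(100 + 201×1.5) = 0.0202 mA, I_C = β·I_B = 4.03 mA.
Then V_CE = 9 − 4.03×1 − 4.06×1.5 = -1.12 V < 0.2 V — the active assumption fails.
Re-solve with V_CE = 0.2 V. KCL at the emitter: V_E/R_E = (V_BB−0.7−V_E)/R_B + (V_CC−0.2−V_E)/R_C, giving V_E = 5.3 V.
I_C = (V_CC − 0.2 − V_E)/R_C = (8.8 − 5.3)/1 = 3.5 mA.
Check: I_B = (8.1 − 5.3)/100 = 0.028 mA, and β·I_B = 5.61 mA > I_C, confirming saturation.

saturation; I_C ≈ 3.5 mA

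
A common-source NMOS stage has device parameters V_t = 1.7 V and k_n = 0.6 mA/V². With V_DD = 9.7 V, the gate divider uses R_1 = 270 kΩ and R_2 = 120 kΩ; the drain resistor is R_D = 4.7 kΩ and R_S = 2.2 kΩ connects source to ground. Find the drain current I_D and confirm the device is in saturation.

V_G = V_DD·R_2/(R_1+R_2) = 9.7×120/390 = 2.98 V.
Assume saturation: I_D = (k_n/2)(V_GS − V_t)² with V_GS = V_G − I_D·R_S = 2.98 − 2.2·I_D.
Substituting gives 1.45·I_D² − 2.7·I_D + 0.495 = 0, with roots I_D = 0.207 or 1.65 mA.
The root I_D = 1.65 mA gives V_GS = -0.645 V ≤ V_t, so take I_D = 0.207 mA.
Then V_GS = 2.53 V and V_DS = V_DD − I_D(R_D+R_S) = 9.7 − 0.207×6.9 = 8.27 V.
Saturation requires V_DS ≥ V_GS − V_t = 0.83 V; 8.27 ≥ 0.83 ✓.

I_D ≈ 0.21 mA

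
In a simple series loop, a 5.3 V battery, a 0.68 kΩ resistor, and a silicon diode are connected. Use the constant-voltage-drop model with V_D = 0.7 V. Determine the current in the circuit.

KVL around the loop: 5.3 = V_D + I·R = 0.7 + I × 0.68 kΩ.
So I = (5.3 − 0.7) / 0.68 kΩ = 4.6 / 0.68 = 6.76 mA.

I ≈ 6.8 mA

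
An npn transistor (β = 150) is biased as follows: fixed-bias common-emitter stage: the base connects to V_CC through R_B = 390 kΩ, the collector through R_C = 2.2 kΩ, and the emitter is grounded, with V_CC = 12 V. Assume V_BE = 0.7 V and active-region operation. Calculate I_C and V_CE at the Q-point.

Base loop: V_CC = I_B·R_B + V_BE, so I_B = (12 − 0.7)/390 kΩ = 0.029 mA.
In the active region I_C = β·I_B = 150 × 0.029 = 4.35 mA.
Collector loop: V_CE = V_CC − I_C·R_C = 12 − 4.35×2.2 = 2.44 V.
Since V_CE = 2.44 V > V_CE(sat) ≈ 0.2 V, the transistor is in the active region as assumed.

I_C ≈ 4.3 mA, V_CE ≈ 2.4 V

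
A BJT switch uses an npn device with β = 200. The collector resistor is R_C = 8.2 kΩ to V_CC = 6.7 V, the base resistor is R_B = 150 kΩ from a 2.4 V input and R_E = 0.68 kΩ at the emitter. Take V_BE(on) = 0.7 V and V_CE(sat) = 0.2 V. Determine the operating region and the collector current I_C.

saturation; I_C ≈ 0.73 mA

Assume active: I_B = (2.4 − 0.7)/(150 + 201×0.68) = 0.00593 mA, I_C = β·I_B = 1.19 mA.
Then V_CE = 6.7 − 1.19×8.2 − 1.19×0.68 = -3.84 V < 0.2 V — the active assumption fails.
Re-solve with V_CE = 0.2 V. KCL at the emitter: V_E/R_E = (V_BB−0.7−V_E)/R_B + (V_CC−0.2−V_E)/R_C, giving V_E = 0.503 V.
I_C = (V_CC − 0.2 − V_E)/R_C = (6.5 − 0.503)/8.2 = 0.731 mA.
Check: I_B = (1.7 − 0.503)/150 = 0.00798 mA, and β·I_B = 1.6 mA > I_C, confirming saturation.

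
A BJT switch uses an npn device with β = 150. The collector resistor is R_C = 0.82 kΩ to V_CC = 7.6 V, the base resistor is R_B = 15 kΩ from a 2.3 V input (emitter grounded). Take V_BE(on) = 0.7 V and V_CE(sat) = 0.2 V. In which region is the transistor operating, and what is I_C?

Assume active: I_B = (2.3 − 0.7)/15 = 0.107 mA, giving I_C = β·I_B = 16 mA.
But then V_CE = 7.6 − 16×0.82 = -5.52 V < V_CE(sat) = 0.2 V — impossible in the active region.
So the transistor is saturated. With V_CE = 0.2 V, I_C = (V_CC − 0.2)/R_C = 7.4/0.82 = 9.02 mA.
Check: β·I_B = 16 mA > I_C = 9.02 mA, confirming saturation.

saturation; I_C ≈ 9 mA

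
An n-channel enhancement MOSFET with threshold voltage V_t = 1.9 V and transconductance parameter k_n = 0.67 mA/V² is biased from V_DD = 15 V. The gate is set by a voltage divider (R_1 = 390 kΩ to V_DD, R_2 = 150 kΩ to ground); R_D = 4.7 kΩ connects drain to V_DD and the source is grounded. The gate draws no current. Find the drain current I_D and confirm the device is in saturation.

I_D ≈ 1.7 mA

V_G = V_DD·R_2/(R_1+R_2) = 15×150/540 = 4.17 V. With the source grounded, V_GS = V_G = 4.17 V.
Assume saturation: I_D = (k_n/2)(V_GS − V_t)² = (0.67/2)×(4.17 − 1.9)² = 0.335×2.27² = 1.72 mA.
V_DS = V_DD − I_D·R_D = 15 − 1.72×4.7 = 6.91 V.
Saturation requires V_DS ≥ V_GS − V_t = 2.27 V; 6.91 ≥ 2.27 ✓.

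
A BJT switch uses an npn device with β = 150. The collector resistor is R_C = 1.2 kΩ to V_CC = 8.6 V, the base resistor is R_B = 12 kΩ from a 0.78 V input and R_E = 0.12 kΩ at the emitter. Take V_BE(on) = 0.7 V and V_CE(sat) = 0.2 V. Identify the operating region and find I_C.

active; I_C ≈ 0.4 mA

Assume active. Base-emitter loop: I_B = (V_BB − V_BE)/(R_B + (β+1)R_E) = (0.78 − 0.7)/(12 + 151×0.12) = 0.00266 mA.
I_C = β·I_B = 150×0.00266 = 0.398 mA.
V_CE = V_CC − I_C·R_C − I_E·R_E = 8.6 − 0.398×1.2 − 0.401×0.12 = 8.07 V > V_CE(sat), so the active-region assumption holds.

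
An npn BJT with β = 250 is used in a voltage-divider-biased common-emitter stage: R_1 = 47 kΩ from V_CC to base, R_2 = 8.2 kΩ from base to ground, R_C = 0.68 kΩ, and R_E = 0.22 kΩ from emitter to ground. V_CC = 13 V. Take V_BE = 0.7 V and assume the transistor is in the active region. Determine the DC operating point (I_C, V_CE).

I_C ≈ 4.9 mA, V_CE ≈ 8.5 V

Thevenize the base divider: V_Th = V_CC·R_2/(R_1+R_2) = 13×8.2/55.2 = 1.93 V, R_Th = R_1‖R_2 = 6.98 kΩ.
Base-emitter loop: V_Th = I_B·R_Th + V_BE + (β+1)I_B·R_E, so I_B = (1.93 − 0.7) / (6.98 + 251×0.22) = 0.0198 mA.
I_C = β·I_B = 250×0.0198 = 4.95 mA, and I_E = (β+1)I_B = 4.97 mA.
V_CE = V_CC − I_C·R_C − I_E·R_E = 13 − 4.95×0.68 − 4.97×0.22 = 8.54 V.
V_CE = 8.54 V > 0.2 V confirms active-region operation.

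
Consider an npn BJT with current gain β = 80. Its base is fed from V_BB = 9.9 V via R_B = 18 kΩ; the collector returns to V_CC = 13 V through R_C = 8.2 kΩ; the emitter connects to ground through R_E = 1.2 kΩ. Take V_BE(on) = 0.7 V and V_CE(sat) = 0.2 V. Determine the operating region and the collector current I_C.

saturation; I_C ≈ 1.3 mA

Assume active: I_B = (9.9 − 0.7)/(18 + 81×1.2) = 0.0799 mA, I_C = β·I_B = 6.39 mA.
Then V_CE = 13 − 6.39×8.2 − 6.47×1.2 = -47.2 V < 0.2 V — the active assumption fails.
Re-solve with V_CE = 0.2 V. KCL at the emitter: V_E/R_E = (V_BB−0.7−V_E)/R_B + (V_CC−0.2−V_E)/R_C, giving V_E = 2.05 V.
I_C = (V_CC − 0.2 − V_E)/R_C = (12.8 − 2.05)/8.2 = 1.31 mA.
Check: I_B = (9.2 − 2.05)/18 = 0.397 mA, and β·I_B = 31.8 mA > I_C, confirming saturation.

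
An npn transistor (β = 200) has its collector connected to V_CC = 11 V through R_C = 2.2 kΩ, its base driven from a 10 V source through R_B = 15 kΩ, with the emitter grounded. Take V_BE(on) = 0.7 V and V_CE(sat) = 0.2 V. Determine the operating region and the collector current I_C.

Assume active: I_B = (10 − 0.7)/15 = 0.62 mA, giving I_C = β·I_B = 124 mA.
But then V_CE = 11 − 124×2.2 = -262 V < V_CE(sat) = 0.2 V — impossible in the active region.
So the transistor is saturated. With V_CE = 0.2 V, I_C = (V_CC − 0.2)/R_C = 10.8/2.2 = 4.91 mA.
Check: β·I_B = 124 mA > I_C = 4.91 mA, confirming saturation.

saturation; I_C ≈ 4.9 mA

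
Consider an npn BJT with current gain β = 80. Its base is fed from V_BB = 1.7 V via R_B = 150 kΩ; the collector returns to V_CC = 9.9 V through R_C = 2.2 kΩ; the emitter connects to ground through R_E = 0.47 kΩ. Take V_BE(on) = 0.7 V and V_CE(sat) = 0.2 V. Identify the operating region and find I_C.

active; I_C ≈ 0.43 mA

Assume active. Base-emitter loop: I_B = (V_BB − V_BE)/(R_B + (β+1)R_E) = (1.7 − 0.7)/(150 + 81×0.47) = 0.00532 mA.
I_C = β·I_B = 80×0.00532 = 0.425 mA.
V_CE = V_CC − I_C·R_C − I_E·R_E = 9.9 − 0.425×2.2 − 0.431×0.47 = 8.76 V > V_CE(sat), so the active-region assumption holds.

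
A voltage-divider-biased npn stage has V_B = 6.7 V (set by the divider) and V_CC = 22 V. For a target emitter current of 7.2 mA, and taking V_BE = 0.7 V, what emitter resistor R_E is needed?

V_E = V_B − V_BE = 6.7 − 0.7 = 6 V.
R_E = V_E / I_E = 6 / 7.2 = 0.833 kΩ.

R_E ≈ 0.83 kΩ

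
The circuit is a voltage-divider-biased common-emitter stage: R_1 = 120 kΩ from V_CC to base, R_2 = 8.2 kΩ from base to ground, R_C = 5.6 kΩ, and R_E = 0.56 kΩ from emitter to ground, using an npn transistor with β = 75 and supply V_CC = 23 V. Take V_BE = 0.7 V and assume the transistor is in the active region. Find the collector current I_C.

Thevenize the base divider: V_Th = V_CC·R_2/(R_1+R_2) = 23×8.2/128 = 1.47 V, R_Th = R_1‖R_2 = 7.68 kΩ.
Base-emitter loop: V_Th = I_B·R_Th + V_BE + (β+1)I_B·R_E, so I_B = (1.47 − 0.7) / (7.68 + 76×0.56) = 0.0154 mA.
I_C = β·I_B = 75×0.0154 = 1.15 mA, and I_E = (β+1)I_B = 1.17 mA.
V_CE = V_CC − I_C·R_C − I_E·R_E = 23 − 1.15×5.6 − 1.17×0.56 = 15.9 V.
V_CE = 15.9 V > 0.2 V confirms active-region operation.

I_C ≈ 1.2 mA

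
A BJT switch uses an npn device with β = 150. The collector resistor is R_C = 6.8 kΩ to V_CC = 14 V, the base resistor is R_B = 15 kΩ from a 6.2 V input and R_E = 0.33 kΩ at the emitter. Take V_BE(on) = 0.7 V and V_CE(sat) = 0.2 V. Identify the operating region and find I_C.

saturation; I_C ≈ 1.9 mA

Assume active: I_B = (6.2 − 0.7)/(15 + 151×0.33) = 0.0848 mA, I_C = β·I_B = 12.7 mA.
Then V_CE = 14 − 12.7×6.8 − 12.8×0.33 = -76.8 V < 0.2 V — the active assumption fails.
Re-solve with V_CE = 0.2 V. KCL at the emitter: V_E/R_E = (V_BB−0.7−V_E)/R_B + (V_CC−0.2−V_E)/R_C, giving V_E = 0.739 V.
I_C = (V_CC − 0.2 − V_E)/R_C = (13.8 − 0.739)/6.8 = 1.92 mA.
Check: I_B = (5.5 − 0.739)/15 = 0.317 mA, and β·I_B = 47.6 mA > I_C, confirming saturation.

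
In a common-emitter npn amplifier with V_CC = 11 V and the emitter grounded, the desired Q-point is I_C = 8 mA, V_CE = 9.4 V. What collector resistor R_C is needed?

R_C ≈ 0.2 kΩ

Collector loop: V_CC = I_C·R_C + V_CE.
R_C = (V_CC − V_CE)/I_C = (11 − 9.4)/8 = 0.2 kΩ.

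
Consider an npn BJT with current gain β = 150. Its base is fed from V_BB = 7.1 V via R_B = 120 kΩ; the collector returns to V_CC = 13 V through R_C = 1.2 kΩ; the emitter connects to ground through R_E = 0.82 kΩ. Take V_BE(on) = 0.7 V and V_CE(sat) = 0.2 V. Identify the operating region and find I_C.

Assume active. Base-emitter loop: I_B = (V_BB − V_BE)/(R_B + (β+1)R_E) = (7.1 − 0.7)/(120 + 151×0.82) = 0.0262 mA.
I_C = β·I_B = 150×0.0262 = 3.94 mA.
V_CE = V_CC − I_C·R_C − I_E·R_E = 13 − 3.94×1.2 − 3.96×0.82 = 5.03 V > V_CE(sat), so the active-region assumption holds.

active; I_C ≈ 3.9 mA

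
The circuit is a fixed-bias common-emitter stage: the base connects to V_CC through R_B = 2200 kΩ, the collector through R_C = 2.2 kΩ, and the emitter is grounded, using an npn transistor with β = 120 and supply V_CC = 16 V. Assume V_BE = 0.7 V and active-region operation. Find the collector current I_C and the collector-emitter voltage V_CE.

Base loop: V_CC = I_B·R_B + V_BE, so I_B = (16 − 0.7)/2200 kΩ = 0.00695 mA.
In the active region I_C = β·I_B = 120 × 0.00695 = 0.835 mA.
Collector loop: V_CE = V_CC − I_C·R_C = 16 − 0.835×2.2 = 14.2 V.
Since V_CE = 14.2 V > V_CE(sat) ≈ 0.2 V, the transistor is in the active region as assumed.

I_C ≈ 0.83 mA, V_CE ≈ 14 V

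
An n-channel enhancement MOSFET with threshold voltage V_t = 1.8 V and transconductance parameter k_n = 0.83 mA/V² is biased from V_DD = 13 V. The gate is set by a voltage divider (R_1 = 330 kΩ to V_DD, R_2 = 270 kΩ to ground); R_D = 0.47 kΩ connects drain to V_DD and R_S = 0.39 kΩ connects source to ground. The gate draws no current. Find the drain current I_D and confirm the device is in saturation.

I_D ≈ 3.2 mA

V_G = V_DD·R_2/(R_1+R_2) = 13×270/600 = 5.85 V.
Assume saturation: I_D = (k_n/2)(V_GS − V_t)² with V_GS = V_G − I_D·R_S = 5.85 − 0.39·I_D.
Substituting gives 0.0631·I_D² − 2.31·I_D + 6.81 = 0, with roots I_D = 3.23 or 33.4 mA.
The root I_D = 33.4 mA gives V_GS = -7.17 V ≤ V_t, so take I_D = 3.23 mA.
Then V_GS = 4.59 V and V_DS = V_DD − I_D(R_D+R_S) = 13 − 3.23×0.86 = 10.2 V.
Saturation requires V_DS ≥ V_GS − V_t = 2.79 V; 10.2 ≥ 2.79 ✓.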